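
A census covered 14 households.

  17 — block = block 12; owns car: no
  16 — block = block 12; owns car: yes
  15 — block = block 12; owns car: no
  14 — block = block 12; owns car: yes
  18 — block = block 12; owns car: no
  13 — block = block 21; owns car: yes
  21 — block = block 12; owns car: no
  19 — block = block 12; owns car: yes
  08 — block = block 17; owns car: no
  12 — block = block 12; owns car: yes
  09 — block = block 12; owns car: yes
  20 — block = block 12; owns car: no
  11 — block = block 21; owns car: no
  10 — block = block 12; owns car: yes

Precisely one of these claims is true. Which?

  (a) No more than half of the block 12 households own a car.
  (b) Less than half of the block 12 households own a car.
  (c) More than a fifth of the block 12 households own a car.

|A| = 11, |A ∩ B| = 6, |A ∖ B| = 5.
(a) requires |A ∩ B| ≤ |A ∖ B|: false.
(b) requires |A ∩ B| < |A ∖ B|: false.
(c) requires |A ∩ B| / |A| > 1/5: true.

(c)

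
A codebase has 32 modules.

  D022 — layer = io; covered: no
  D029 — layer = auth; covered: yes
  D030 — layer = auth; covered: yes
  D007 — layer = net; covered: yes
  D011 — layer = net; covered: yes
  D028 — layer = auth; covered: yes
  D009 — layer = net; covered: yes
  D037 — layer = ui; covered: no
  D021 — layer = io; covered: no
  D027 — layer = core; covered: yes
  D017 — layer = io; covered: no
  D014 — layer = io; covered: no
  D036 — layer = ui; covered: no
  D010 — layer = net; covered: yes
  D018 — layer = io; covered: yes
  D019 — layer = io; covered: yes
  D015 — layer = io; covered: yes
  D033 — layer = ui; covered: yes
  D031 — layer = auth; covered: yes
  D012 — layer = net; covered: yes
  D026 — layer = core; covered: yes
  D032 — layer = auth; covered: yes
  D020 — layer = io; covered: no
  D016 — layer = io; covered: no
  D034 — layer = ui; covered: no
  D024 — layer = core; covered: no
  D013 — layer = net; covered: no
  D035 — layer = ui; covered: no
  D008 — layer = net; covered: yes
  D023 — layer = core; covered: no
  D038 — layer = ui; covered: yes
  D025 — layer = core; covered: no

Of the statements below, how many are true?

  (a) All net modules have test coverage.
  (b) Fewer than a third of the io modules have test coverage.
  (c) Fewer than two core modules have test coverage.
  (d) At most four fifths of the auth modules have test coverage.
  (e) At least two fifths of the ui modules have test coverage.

0

(a) net: |A| = 7, |A ∩ B| = 6; needs A ⊆ B, i.e. every element of A is in B (|A ∖ B| = 0) — false.
(b) io: |A| = 9, |A ∩ B| = 3; needs |A ∩ B| / |A| < 1/3 — false.
(c) core: |A| = 5, |A ∩ B| = 2; needs |A ∩ B| < 2 — false.
(d) auth: |A| = 5, |A ∩ B| = 5; needs |A ∩ B| / |A| ≤ 4/5 — false.
(e) ui: |A| = 6, |A ∩ B| = 2; needs |A ∩ B| / |A| ≥ 2/5 — false.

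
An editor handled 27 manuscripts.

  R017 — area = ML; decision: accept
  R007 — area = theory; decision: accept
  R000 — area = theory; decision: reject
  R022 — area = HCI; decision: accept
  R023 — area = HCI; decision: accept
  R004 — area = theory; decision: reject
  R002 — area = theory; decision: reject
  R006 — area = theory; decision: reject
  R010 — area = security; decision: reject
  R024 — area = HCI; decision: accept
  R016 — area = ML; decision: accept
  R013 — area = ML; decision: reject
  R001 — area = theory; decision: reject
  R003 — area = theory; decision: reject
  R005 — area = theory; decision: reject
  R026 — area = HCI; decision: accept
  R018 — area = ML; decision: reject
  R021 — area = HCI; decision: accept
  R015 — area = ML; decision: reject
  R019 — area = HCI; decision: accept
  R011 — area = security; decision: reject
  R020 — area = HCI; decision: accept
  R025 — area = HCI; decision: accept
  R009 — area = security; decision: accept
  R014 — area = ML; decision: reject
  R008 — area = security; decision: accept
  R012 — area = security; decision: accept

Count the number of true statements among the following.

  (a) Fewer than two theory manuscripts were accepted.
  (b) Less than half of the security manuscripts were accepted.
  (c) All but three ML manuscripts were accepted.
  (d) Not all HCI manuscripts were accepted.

(a) theory: |A| = 8, |A ∩ B| = 1; needs |A ∩ B| < 2 — true.
(b) security: |A| = 5, |A ∩ B| = 3; needs |A ∩ B| < |A ∖ B| — false.
(c) ML: |A| = 6, |A ∩ B| = 2; needs |A ∖ B| = 3 — false.
(d) HCI: |A| = 8, |A ∩ B| = 8; needs A ⊄ B (|A ∖ B| ≥ 1) — false.

1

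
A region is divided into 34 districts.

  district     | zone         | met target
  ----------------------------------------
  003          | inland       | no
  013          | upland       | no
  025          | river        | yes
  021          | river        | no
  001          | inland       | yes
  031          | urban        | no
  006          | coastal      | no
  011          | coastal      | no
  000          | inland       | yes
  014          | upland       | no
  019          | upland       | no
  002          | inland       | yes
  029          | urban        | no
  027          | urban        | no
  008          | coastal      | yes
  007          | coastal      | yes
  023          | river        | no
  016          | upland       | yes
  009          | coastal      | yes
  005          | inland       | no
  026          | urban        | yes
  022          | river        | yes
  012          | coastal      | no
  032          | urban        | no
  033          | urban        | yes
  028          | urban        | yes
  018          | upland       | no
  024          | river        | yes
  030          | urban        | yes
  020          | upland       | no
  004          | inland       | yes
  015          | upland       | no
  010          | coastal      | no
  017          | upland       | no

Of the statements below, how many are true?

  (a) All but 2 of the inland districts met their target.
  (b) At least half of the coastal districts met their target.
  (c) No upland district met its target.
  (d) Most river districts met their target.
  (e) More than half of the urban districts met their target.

(a) inland: |A| = 6, |A ∩ B| = 4; needs |A ∖ B| = 2 — true.
(b) coastal: |A| = 7, |A ∩ B| = 3; needs |A ∩ B| ≥ |A ∖ B| — false.
(c) upland: |A| = 8, |A ∩ B| = 1; needs A ∩ B = ∅ (|A ∩ B| = 0) — false.
(d) river: |A| = 5, |A ∩ B| = 3; needs |A ∩ B| > |A ∖ B| — true.
(e) urban: |A| = 8, |A ∩ B| = 4; needs |A ∩ B| > |A ∖ B| — false.

2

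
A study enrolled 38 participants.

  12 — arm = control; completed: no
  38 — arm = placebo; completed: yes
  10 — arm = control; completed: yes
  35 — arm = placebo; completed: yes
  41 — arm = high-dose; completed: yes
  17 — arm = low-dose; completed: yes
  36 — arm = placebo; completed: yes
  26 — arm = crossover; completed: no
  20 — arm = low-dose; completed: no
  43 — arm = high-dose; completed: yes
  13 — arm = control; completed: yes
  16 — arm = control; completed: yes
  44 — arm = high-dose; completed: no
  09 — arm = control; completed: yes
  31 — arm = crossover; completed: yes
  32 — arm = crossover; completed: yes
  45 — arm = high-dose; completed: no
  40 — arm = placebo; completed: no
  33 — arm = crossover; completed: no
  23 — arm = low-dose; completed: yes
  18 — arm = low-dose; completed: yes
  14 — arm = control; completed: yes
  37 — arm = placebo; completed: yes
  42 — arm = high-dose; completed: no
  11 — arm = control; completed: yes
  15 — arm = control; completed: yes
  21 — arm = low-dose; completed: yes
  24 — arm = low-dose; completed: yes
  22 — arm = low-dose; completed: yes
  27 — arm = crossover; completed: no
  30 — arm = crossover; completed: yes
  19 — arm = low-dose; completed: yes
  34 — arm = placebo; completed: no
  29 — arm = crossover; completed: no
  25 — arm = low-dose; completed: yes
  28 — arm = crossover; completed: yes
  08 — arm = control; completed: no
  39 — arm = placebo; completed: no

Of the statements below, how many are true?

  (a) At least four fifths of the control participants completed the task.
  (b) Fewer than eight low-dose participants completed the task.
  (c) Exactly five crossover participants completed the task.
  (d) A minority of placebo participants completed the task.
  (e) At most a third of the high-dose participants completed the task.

(a) control: |A| = 9, |A ∩ B| = 7; needs |A ∩ B| / |A| ≥ 4/5 — false.
(b) low-dose: |A| = 9, |A ∩ B| = 8; needs |A ∩ B| < 8 — false.
(c) crossover: |A| = 8, |A ∩ B| = 4; needs |A ∩ B| = 5 — false.
(d) placebo: |A| = 7, |A ∩ B| = 4; needs |A ∩ B| < |A ∖ B| — false.
(e) high-dose: |A| = 5, |A ∩ B| = 2; needs |A ∩ B| / |A| ≤ 1/3 — false.

0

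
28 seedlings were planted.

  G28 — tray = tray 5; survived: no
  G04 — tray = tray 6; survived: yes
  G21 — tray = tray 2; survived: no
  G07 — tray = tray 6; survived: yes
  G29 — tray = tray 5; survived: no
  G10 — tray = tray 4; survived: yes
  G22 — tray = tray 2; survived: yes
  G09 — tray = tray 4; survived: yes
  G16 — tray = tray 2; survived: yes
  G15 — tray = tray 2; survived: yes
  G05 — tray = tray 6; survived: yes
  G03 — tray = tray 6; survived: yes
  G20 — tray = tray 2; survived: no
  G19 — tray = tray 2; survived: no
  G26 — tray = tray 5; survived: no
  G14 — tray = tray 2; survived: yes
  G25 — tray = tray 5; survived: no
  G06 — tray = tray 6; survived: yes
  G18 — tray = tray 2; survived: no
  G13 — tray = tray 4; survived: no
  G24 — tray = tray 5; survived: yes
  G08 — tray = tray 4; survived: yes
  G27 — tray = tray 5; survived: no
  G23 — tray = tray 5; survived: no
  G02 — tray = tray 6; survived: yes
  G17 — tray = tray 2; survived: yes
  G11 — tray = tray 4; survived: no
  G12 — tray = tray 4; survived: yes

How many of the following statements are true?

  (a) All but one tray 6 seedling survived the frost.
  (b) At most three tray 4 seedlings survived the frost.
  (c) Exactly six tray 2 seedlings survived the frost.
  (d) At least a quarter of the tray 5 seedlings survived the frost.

(a) tray 6: |A| = 6, |A ∩ B| = 6; needs |A ∖ B| = 1 — false.
(b) tray 4: |A| = 6, |A ∩ B| = 4; needs |A ∩ B| ≤ 3 — false.
(c) tray 2: |A| = 9, |A ∩ B| = 5; needs |A ∩ B| = 6 — false.
(d) tray 5: |A| = 7, |A ∩ B| = 1; needs |A ∩ B| / |A| ≥ 1/4 — false.

0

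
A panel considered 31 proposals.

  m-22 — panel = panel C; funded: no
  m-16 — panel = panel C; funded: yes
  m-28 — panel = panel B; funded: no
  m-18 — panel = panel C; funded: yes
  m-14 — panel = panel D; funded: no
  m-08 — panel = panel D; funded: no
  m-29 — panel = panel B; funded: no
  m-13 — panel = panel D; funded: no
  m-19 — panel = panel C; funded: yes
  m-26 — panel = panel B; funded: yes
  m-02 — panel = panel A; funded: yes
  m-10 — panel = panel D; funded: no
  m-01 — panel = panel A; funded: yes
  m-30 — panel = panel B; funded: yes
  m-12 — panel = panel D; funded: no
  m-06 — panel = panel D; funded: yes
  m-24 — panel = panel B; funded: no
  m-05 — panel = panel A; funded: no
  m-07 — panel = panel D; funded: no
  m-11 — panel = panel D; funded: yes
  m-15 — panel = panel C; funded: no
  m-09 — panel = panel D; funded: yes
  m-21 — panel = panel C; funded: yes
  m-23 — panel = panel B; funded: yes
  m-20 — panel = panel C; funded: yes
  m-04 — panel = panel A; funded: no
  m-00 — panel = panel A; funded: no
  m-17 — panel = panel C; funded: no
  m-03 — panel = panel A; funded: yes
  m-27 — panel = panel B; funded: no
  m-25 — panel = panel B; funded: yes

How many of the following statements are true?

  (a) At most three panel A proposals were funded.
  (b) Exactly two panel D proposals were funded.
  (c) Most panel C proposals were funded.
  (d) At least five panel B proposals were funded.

2

(a) panel A: |A| = 6, |A ∩ B| = 3; needs |A ∩ B| ≤ 3 — true.
(b) panel D: |A| = 9, |A ∩ B| = 3; needs |A ∩ B| = 2 — false.
(c) panel C: |A| = 8, |A ∩ B| = 5; needs |A ∩ B| > |A ∖ B| — true.
(d) panel B: |A| = 8, |A ∩ B| = 4; needs |A ∩ B| ≥ 5 — false.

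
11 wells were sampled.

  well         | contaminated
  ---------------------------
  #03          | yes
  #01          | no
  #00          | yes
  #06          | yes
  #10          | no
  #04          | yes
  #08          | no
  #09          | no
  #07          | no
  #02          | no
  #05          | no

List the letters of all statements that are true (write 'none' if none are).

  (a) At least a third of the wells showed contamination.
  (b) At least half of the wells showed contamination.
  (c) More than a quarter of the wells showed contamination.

(a), (c)

|A| = 11, |A ∩ B| = 4, |A ∖ B| = 7.
(a) |A ∩ B| / |A| ≥ 1/3: holds.
(b) |A ∩ B| ≥ |A ∖ B|: fails.
(c) |A ∩ B| / |A| > 1/4: holds.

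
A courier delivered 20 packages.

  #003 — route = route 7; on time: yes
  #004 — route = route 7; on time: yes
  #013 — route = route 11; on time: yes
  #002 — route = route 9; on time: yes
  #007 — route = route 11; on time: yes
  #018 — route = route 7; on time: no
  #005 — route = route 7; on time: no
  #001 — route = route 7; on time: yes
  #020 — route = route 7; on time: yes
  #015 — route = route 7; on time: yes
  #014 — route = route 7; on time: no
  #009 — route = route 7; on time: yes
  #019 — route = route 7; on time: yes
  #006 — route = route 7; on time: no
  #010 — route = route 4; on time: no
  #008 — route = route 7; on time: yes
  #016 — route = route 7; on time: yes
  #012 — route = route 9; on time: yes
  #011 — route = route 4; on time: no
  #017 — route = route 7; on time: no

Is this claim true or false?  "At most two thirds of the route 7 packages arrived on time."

True

The determiner here denotes the relation: |A ∩ B| / |A| ≤ 2/3.
A (the restrictor) = {#003, #004, #018, #005, #001, #020, #015, #014, #009, #019, #006, #008, #016, #017}, |A| = 14.
A ∩ B = {#003, #004, #001, #020, #015, #009, #019, #008, #016}, so |A ∩ B| = 9.
A ∖ B = {#018, #005, #014, #006, #017}, so |A ∖ B| = 5.
|A ∩ B|/|A| = 9/14, so the statement is true.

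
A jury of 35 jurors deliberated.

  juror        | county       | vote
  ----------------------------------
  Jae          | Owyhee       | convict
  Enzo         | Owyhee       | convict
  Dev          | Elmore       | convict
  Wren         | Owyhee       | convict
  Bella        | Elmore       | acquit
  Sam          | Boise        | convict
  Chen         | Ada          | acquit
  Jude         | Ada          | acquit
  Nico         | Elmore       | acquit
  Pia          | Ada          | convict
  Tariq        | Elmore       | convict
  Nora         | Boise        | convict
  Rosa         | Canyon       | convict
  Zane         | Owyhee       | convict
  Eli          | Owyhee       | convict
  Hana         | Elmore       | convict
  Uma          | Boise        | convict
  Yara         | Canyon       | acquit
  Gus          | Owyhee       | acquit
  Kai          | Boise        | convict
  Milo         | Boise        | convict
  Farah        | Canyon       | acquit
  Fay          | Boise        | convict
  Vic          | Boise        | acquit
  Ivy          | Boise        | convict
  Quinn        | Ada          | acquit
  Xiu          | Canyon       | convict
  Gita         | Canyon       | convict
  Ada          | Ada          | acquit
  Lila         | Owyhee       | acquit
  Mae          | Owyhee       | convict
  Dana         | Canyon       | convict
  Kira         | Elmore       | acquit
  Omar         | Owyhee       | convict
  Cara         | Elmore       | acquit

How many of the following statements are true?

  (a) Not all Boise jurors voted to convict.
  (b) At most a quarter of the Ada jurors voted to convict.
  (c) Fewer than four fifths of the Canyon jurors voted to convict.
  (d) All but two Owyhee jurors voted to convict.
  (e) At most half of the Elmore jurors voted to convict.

(a) Boise: |A| = 8, |A ∩ B| = 7; needs A ⊄ B (|A ∖ B| ≥ 1) — true.
(b) Ada: |A| = 5, |A ∩ B| = 1; needs |A ∩ B| / |A| ≤ 1/4 — true.
(c) Canyon: |A| = 6, |A ∩ B| = 4; needs |A ∩ B| / |A| < 4/5 — true.
(d) Owyhee: |A| = 9, |A ∩ B| = 7; needs |A ∖ B| = 2 — true.
(e) Elmore: |A| = 7, |A ∩ B| = 3; needs |A ∩ B| ≤ |A ∖ B| — true.

5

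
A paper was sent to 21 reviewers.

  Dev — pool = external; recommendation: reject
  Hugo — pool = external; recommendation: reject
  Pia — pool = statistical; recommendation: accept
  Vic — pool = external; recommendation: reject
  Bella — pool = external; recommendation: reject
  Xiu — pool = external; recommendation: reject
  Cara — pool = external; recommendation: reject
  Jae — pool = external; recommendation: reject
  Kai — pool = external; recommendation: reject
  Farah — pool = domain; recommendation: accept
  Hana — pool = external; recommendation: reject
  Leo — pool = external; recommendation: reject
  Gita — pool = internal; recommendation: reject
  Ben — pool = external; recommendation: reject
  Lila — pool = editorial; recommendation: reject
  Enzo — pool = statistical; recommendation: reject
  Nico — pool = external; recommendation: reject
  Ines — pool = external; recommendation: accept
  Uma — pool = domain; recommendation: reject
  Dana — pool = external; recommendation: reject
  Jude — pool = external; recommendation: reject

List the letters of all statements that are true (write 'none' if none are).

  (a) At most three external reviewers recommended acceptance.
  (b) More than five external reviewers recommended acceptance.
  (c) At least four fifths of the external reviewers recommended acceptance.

(a)

|A| = 15, |A ∩ B| = 1, |A ∖ B| = 14.
(a) |A ∩ B| ≤ 3: holds.
(b) |A ∩ B| > 5: fails.
(c) |A ∩ B| / |A| ≥ 4/5: fails.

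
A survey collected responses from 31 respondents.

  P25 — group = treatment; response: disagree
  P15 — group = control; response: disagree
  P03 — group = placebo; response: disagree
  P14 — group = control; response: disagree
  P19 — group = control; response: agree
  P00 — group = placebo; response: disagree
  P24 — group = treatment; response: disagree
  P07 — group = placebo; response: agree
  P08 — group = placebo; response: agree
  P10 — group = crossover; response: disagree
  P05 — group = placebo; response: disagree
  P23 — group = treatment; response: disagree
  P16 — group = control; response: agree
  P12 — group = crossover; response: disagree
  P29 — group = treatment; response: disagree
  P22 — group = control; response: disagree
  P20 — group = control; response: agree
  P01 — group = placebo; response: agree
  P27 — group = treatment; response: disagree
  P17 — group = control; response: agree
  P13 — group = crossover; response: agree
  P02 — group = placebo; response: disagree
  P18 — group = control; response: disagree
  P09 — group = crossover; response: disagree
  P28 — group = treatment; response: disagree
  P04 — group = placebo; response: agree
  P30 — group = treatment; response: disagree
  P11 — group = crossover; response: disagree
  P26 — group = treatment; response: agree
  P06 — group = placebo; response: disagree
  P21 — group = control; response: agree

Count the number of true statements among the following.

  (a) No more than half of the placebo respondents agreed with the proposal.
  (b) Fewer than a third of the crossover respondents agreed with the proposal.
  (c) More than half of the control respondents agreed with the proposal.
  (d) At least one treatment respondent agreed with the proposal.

4

(a) placebo: |A| = 9, |A ∩ B| = 4; needs |A ∩ B| ≤ |A ∖ B| — true.
(b) crossover: |A| = 5, |A ∩ B| = 1; needs |A ∩ B| / |A| < 1/3 — true.
(c) control: |A| = 9, |A ∩ B| = 5; needs |A ∩ B| > |A ∖ B| — true.
(d) treatment: |A| = 8, |A ∩ B| = 1; needs A ∩ B ≠ ∅ (|A ∩ B| ≥ 1) — true.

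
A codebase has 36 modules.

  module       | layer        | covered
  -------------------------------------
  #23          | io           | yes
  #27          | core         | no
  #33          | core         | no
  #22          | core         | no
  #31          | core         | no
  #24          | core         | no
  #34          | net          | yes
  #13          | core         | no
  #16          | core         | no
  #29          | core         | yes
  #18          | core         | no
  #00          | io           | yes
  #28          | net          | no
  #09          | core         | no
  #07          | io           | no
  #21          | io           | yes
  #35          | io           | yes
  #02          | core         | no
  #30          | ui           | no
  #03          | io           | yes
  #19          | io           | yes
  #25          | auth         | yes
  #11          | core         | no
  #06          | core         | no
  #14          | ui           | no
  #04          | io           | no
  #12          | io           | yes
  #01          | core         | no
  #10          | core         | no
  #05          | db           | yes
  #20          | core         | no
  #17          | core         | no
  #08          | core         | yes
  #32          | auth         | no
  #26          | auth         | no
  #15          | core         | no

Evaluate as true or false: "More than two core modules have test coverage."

False

Truth condition: |A ∩ B| > 2.
|A| = 19, |A ∩ B| = 2, |A ∖ B| = 17.
|A ∩ B| = 2, so the statement is false.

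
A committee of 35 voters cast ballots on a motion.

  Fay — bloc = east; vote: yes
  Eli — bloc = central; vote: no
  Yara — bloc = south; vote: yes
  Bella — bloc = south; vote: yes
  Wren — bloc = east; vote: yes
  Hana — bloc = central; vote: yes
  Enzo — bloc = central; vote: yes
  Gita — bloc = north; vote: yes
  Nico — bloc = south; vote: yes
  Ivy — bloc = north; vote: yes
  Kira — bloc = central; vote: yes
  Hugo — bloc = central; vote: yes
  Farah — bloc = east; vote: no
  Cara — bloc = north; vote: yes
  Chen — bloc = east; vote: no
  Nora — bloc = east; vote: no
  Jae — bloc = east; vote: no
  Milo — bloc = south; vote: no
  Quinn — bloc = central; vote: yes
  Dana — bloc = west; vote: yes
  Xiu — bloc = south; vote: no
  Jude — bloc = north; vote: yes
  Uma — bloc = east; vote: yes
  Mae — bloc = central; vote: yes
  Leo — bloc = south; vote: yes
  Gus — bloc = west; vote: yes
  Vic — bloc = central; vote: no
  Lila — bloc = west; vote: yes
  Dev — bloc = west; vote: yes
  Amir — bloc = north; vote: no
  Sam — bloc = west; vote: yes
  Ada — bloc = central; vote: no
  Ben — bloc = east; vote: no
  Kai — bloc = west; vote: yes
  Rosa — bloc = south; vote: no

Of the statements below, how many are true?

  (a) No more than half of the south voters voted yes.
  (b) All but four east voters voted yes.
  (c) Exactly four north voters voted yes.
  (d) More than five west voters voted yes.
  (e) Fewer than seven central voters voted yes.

3

(a) south: |A| = 7, |A ∩ B| = 4; needs |A ∩ B| ≤ |A ∖ B| — false.
(b) east: |A| = 8, |A ∩ B| = 3; needs |A ∖ B| = 4 — false.
(c) north: |A| = 5, |A ∩ B| = 4; needs |A ∩ B| = 4 — true.
(d) west: |A| = 6, |A ∩ B| = 6; needs |A ∩ B| > 5 — true.
(e) central: |A| = 9, |A ∩ B| = 6; needs |A ∩ B| < 7 — true.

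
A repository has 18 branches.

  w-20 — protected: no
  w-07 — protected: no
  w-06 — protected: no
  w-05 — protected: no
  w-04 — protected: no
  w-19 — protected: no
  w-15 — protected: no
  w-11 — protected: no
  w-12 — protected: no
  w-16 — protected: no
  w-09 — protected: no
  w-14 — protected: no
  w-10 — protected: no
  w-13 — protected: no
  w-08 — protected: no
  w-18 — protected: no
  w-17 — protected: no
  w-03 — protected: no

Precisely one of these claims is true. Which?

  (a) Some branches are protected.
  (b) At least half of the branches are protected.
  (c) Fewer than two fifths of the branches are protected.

|A| = 18, |A ∩ B| = 0, |A ∖ B| = 18.
(a) requires A ∩ B ≠ ∅ (|A ∩ B| ≥ 1): false.
(b) requires |A ∩ B| ≥ |A ∖ B|: false.
(c) requires |A ∩ B| / |A| < 2/5: true.

(c)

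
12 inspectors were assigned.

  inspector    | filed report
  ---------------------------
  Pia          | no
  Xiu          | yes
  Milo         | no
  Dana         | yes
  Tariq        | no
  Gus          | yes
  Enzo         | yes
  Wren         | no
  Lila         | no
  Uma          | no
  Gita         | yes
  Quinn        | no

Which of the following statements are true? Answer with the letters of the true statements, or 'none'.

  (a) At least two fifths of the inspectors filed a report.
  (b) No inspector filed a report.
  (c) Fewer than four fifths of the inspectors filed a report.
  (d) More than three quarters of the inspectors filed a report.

(a), (c)

|A| = 12, |A ∩ B| = 5, |A ∖ B| = 7.
(a) |A ∩ B| / |A| ≥ 2/5: holds.
(b) A ∩ B = ∅ (|A ∩ B| = 0): fails.
(c) |A ∩ B| / |A| < 4/5: holds.
(d) |A ∩ B| / |A| > 3/4: fails.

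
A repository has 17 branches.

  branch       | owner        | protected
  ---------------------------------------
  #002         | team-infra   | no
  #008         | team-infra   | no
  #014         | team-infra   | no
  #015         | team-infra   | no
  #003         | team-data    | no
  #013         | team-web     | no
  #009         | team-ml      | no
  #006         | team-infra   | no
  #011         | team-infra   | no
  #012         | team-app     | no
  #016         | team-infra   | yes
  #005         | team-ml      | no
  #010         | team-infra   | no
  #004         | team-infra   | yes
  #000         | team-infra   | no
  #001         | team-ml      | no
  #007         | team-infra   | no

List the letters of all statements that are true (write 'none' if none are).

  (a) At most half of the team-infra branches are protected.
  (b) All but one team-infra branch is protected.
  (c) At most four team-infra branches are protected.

|A| = 11, |A ∩ B| = 2, |A ∖ B| = 9.
(a) |A ∩ B| ≤ |A ∖ B|: holds.
(b) |A ∖ B| = 1: fails.
(c) |A ∩ B| ≤ 4: holds.

(a), (c)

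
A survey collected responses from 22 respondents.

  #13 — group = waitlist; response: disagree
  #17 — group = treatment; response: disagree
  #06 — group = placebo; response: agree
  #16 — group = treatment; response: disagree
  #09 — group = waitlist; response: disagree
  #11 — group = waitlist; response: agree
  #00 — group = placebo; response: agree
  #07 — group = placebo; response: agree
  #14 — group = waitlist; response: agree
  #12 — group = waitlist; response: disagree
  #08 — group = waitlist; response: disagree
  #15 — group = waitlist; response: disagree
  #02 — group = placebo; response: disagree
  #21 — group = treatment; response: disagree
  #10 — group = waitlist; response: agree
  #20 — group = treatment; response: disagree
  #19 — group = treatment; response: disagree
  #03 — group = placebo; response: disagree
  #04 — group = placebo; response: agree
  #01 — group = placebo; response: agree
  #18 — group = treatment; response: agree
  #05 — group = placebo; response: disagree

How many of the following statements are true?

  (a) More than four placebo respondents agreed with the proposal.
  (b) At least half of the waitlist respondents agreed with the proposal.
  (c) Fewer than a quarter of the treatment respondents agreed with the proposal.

2

(a) placebo: |A| = 8, |A ∩ B| = 5; needs |A ∩ B| > 4 — true.
(b) waitlist: |A| = 8, |A ∩ B| = 3; needs |A ∩ B| ≥ |A ∖ B| — false.
(c) treatment: |A| = 6, |A ∩ B| = 1; needs |A ∩ B| / |A| < 1/4 — true.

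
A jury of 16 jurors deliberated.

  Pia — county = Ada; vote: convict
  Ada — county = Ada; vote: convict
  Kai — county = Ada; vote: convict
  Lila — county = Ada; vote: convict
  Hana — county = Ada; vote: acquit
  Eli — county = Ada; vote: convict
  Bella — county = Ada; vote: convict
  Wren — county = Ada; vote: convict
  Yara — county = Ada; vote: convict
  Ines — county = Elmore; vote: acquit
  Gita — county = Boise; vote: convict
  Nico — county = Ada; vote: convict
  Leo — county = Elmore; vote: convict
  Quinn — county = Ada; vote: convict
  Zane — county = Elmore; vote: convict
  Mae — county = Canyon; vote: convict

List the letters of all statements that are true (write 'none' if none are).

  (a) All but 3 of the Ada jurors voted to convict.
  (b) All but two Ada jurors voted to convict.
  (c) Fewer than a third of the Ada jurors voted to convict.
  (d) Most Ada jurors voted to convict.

(d)

|A| = 11, |A ∩ B| = 10, |A ∖ B| = 1.
(a) |A ∖ B| = 3: fails.
(b) |A ∖ B| = 2: fails.
(c) |A ∩ B| / |A| < 1/3: fails.
(d) |A ∩ B| > |A ∖ B|: holds.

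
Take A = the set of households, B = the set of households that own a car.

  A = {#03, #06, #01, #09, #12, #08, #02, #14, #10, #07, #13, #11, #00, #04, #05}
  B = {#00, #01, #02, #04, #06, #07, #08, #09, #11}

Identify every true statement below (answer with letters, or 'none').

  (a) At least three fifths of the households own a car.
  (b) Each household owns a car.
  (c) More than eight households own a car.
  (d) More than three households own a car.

(a), (c), (d)

|A| = 15, |A ∩ B| = 9, |A ∖ B| = 6.
(a) |A ∩ B| / |A| ≥ 3/5: holds.
(b) A ⊆ B, i.e. every element of A is in B (|A ∖ B| = 0): fails.
(c) |A ∩ B| > 8: holds.
(d) |A ∩ B| > 3: holds.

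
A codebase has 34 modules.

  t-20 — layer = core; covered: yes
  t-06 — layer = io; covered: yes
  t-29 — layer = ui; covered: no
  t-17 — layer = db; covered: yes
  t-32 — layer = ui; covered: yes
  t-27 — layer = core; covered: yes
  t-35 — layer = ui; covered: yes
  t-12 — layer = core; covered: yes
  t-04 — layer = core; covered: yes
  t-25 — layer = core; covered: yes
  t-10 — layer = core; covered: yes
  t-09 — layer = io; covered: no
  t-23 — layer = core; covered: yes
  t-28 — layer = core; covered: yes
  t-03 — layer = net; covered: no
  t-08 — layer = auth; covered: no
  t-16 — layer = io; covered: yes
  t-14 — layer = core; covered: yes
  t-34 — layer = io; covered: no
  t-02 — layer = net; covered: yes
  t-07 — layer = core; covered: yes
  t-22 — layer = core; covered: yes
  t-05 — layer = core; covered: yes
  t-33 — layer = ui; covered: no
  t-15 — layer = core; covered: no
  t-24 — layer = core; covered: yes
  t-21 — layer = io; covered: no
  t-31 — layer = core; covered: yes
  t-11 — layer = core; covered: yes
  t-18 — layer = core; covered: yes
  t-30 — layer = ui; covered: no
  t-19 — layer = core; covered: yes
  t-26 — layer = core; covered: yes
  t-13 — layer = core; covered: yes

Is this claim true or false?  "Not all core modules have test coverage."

The determiner here denotes the relation: A ⊄ B (|A ∖ B| ≥ 1).
|A| = 20, |A ∩ B| = 19, |A ∖ B| = 1.
So the statement is true.

True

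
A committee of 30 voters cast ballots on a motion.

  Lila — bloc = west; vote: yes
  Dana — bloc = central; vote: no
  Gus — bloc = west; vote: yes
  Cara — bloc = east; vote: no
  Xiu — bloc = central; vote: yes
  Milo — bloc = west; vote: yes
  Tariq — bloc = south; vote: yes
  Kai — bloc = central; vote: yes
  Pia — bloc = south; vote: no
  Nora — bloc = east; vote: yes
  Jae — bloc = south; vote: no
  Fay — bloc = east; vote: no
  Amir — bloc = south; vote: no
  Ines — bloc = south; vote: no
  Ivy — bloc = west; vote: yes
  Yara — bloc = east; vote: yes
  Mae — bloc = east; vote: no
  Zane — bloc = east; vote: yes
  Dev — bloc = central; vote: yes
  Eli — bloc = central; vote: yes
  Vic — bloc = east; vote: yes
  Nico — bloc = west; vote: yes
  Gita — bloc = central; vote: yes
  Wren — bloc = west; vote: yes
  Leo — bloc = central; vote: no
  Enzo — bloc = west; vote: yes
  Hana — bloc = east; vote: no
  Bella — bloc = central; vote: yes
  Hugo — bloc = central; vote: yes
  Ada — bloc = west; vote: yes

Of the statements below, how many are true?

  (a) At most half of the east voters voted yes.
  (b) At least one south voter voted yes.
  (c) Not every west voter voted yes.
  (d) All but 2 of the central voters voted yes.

(a) east: |A| = 8, |A ∩ B| = 4; needs |A ∩ B| ≤ |A ∖ B| — true.
(b) south: |A| = 5, |A ∩ B| = 1; needs A ∩ B ≠ ∅ (|A ∩ B| ≥ 1) — true.
(c) west: |A| = 8, |A ∩ B| = 8; needs A ⊄ B (|A ∖ B| ≥ 1) — false.
(d) central: |A| = 9, |A ∩ B| = 7; needs |A ∖ B| = 2 — true.

3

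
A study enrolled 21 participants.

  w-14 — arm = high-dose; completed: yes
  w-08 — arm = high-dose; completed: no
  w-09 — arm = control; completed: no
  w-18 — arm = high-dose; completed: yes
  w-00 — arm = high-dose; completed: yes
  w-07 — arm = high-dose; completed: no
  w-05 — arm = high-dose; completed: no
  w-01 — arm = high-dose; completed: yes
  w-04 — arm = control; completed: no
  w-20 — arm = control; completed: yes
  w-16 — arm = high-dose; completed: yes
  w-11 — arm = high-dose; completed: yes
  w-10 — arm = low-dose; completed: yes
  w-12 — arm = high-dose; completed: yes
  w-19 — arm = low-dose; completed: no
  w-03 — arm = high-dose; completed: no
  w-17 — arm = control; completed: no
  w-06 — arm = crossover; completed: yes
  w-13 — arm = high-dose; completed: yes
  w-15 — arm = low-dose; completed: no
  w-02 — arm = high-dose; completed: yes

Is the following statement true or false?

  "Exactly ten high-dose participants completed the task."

False

Truth condition: |A ∩ B| = 10.
A (the restrictor) = {w-14, w-08, w-18, w-00, w-07, w-05, w-01, w-16, w-11, w-12, w-03, w-13, w-02}, |A| = 13.
A ∩ B = {w-14, w-18, w-00, w-01, w-16, w-11, w-12, w-13, w-02}, so |A ∩ B| = 9.
|A ∩ B| = 9, so the statement is false.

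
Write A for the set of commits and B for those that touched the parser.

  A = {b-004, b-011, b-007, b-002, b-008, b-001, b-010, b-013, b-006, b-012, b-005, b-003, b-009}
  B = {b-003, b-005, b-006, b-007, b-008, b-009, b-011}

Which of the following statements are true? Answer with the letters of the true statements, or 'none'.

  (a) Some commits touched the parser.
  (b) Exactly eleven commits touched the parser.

|A| = 13, |A ∩ B| = 7, |A ∖ B| = 6.
(a) A ∩ B ≠ ∅ (|A ∩ B| ≥ 1): holds.
(b) |A ∩ B| = 11: fails.

(a)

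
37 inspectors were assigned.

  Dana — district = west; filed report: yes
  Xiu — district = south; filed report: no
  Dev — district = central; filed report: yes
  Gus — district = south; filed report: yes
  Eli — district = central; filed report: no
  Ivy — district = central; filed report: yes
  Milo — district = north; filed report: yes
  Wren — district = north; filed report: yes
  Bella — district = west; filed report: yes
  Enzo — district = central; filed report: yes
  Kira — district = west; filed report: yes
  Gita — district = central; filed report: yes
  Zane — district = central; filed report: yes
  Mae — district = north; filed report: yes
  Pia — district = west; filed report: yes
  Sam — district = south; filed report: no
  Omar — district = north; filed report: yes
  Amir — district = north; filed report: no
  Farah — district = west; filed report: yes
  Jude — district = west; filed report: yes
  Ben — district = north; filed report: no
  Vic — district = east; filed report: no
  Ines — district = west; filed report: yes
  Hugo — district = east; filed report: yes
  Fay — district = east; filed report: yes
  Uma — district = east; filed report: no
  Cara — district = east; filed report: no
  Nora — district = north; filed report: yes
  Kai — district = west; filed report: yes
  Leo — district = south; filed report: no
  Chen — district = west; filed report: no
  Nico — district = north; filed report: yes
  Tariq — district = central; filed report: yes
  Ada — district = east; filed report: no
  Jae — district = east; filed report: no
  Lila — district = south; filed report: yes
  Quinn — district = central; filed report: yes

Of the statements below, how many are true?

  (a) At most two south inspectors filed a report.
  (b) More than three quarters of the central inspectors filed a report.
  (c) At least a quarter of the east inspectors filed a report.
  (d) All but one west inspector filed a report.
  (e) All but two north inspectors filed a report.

5

(a) south: |A| = 5, |A ∩ B| = 2; needs |A ∩ B| ≤ 2 — true.
(b) central: |A| = 8, |A ∩ B| = 7; needs |A ∩ B| / |A| > 3/4 — true.
(c) east: |A| = 7, |A ∩ B| = 2; needs |A ∩ B| / |A| ≥ 1/4 — true.
(d) west: |A| = 9, |A ∩ B| = 8; needs |A ∖ B| = 1 — true.
(e) north: |A| = 8, |A ∩ B| = 6; needs |A ∖ B| = 2 — true.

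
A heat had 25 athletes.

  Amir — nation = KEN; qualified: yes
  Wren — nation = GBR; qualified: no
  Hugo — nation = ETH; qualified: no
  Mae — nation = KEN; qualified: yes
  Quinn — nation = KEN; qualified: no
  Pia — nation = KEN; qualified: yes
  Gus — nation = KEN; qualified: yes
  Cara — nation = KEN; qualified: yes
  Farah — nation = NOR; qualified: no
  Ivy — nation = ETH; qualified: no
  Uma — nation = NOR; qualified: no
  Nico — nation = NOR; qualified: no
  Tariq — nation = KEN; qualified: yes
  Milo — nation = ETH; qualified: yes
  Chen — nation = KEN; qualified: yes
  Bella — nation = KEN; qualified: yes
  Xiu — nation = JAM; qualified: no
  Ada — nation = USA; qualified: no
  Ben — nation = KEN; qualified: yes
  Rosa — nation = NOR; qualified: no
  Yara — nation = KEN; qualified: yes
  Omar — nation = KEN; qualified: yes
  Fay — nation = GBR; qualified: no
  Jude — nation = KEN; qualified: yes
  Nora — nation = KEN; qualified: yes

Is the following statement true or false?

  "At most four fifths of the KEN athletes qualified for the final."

False

'At most four fifths of the KEN athletes qualified for the final' holds iff |A ∩ B| / |A| ≤ 4/5.
A (the restrictor) = {Amir, Mae, Quinn, Pia, Gus, Cara, Tariq, Chen, Bella, Ben, Yara, Omar, Jude, Nora}, |A| = 14.
A ∩ B = {Amir, Mae, Pia, Gus, Cara, Tariq, Chen, Bella, Ben, Yara, Omar, Jude, Nora}, so |A ∩ B| = 13.
A ∖ B = {Quinn}, so |A ∖ B| = 1.
|A ∩ B|/|A| = 13/14, so the statement is false.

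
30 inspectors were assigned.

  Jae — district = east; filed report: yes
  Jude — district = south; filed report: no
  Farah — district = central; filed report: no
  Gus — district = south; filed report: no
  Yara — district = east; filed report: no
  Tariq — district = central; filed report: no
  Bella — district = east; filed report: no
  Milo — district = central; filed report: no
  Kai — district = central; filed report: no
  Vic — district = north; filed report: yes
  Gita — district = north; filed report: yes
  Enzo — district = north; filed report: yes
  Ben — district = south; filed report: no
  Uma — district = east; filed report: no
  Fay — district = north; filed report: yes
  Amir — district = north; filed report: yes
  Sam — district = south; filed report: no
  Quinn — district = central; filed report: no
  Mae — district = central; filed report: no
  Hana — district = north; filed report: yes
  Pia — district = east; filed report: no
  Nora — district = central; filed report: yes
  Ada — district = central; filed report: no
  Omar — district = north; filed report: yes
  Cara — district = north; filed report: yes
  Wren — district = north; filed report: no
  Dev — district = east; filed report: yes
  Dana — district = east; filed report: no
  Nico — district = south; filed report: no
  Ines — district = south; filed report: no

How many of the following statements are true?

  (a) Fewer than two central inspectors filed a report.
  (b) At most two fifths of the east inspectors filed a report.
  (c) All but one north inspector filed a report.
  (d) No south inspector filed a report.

(a) central: |A| = 8, |A ∩ B| = 1; needs |A ∩ B| < 2 — true.
(b) east: |A| = 7, |A ∩ B| = 2; needs |A ∩ B| / |A| ≤ 2/5 — true.
(c) north: |A| = 9, |A ∩ B| = 8; needs |A ∖ B| = 1 — true.
(d) south: |A| = 6, |A ∩ B| = 0; needs A ∩ B = ∅ (|A ∩ B| = 0) — true.

4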